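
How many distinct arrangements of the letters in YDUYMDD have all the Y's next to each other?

120

Treat the 2 copies of Y as a single block. The multiset to arrange is then {YY, D, D, D, M, U}, 6 items in all.
That gives (6)!/(3!) = 120 arrangements.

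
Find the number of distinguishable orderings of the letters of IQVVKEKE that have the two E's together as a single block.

1260

Treat the 2 copies of E as a single block. The multiset to arrange is then {EE, I, K, K, Q, V, V}, 7 items in all.
That gives (7)!/(2!·2!) = 1260 arrangements.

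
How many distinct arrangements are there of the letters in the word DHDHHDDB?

Letter multiplicities in DHDHHDDB: B×1, D×4, H×3.
The number of distinct arrangements is 8!/(4!·3!) = 40320/144 = 280.

280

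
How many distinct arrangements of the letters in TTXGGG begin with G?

30

Fix G in the first position and arrange the remaining 5 letters.
Those 5 letters have G appearing twice and T appearing twice, giving (5)!/(2!·2!) = 30.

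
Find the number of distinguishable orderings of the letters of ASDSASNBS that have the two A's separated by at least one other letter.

There are 9!/(4!·2!) = 7560 arrangements of ASDSASNBS in total.
Arrangements with the A's together: treat AA as one letter, giving (8)!/(4!) = 1680.
Hence 7560 − 1680 = 5880.

5880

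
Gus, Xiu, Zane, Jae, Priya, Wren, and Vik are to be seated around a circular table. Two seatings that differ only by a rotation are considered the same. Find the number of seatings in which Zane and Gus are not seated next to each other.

Without the restriction there are (6)! = 720 seatings.
Those with Zane next to Gus: fuse the pair into one unit and seat 6 units around a circle — 2·(5)! = 240.
Subtracting, 720 − 240 = 480.

480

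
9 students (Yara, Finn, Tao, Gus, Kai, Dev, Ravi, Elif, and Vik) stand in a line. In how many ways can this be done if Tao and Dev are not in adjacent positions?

Of the 9! = 362880 arrangements, those with Tao and Dev adjacent number 2 × 8! = 80640 (treat the pair as a block with 2 internal orders).
So 362880 − 80640 = 282240 arrangements keep them apart.

282240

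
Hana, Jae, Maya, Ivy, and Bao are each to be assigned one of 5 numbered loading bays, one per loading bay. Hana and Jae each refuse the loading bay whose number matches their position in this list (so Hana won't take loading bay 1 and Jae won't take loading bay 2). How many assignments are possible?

Let Aᵢ (for i ∈ {1, 2}) be the placements that put person i in their forbidden loading bay. Any j of these fix j positions, leaving (5−j)! ways to fill the rest, and there are C(2,j) ways to pick which j.
By inclusion–exclusion, the number of valid placements is Σ_{j=0}^{2} (−1)^j C(2,j)·(5−j)!.
Computing: 120 − 48 + 6 = 78.

78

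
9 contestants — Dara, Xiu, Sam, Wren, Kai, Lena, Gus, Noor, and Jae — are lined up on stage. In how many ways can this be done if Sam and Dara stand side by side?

Glue Sam and Dara into one block (2 internal orders), leaving 8 units to arrange in a row.
So the count is 2·(8)! = 80640.

80640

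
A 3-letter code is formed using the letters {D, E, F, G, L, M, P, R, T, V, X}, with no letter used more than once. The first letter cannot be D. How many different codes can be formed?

900

The first letter has 11−1 = 10 choices (anything except D).
The remaining 2 letters are filled from the other 10 symbols without repetition: 10 × 9 = 90.
Total: 10 × 90 = 900.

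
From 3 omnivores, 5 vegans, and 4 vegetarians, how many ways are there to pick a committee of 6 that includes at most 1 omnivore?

Split by how many omnivores are chosen (0 through 1).
Sum: C(3,0)·C(9,6) + C(3,1)·C(9,5) = 84 + 378 = 462.

462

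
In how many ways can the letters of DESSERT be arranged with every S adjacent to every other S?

360

Treat the 2 copies of S as a single block. The multiset to arrange is then {SS, D, E, E, R, T}, 6 items in all.
That gives (6)!/(2!) = 360 arrangements.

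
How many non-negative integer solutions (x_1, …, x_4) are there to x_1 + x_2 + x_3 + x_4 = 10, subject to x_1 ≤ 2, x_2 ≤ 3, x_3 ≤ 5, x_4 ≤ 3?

19

Ignoring the caps, the number of non-negative solutions to x_1+…+x_4 = 10 is C(13,3) = 286.
Subtract solutions that violate a single cap (substitute x_i' = x_i − (cap_i+1)): x_1 ≥ 3 gives C(10,3) = 120; x_2 ≥ 4 gives C(9,3) = 84; x_3 ≥ 6 gives C(7,3) = 35; x_4 ≥ 4 gives C(9,3) = 84. Together 323.
Add back pairs where two caps are both exceeded: 20 + 4 + 20 + 1 + 10 + 1 = 56.
By inclusion–exclusion the count is 286 − 323 + 56 = 19.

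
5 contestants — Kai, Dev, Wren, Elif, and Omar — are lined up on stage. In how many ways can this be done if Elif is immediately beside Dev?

48

Treat {Elif, Dev} as a single unit. There are 4 units to order, and the pair itself can be ordered 2 ways.
That gives 2 × 4! = 2 × 24 = 48.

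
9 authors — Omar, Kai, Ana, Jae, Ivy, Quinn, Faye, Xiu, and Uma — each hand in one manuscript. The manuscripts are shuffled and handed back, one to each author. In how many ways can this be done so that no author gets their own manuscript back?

Let Aᵢ be the assignments in which author i gets their own manuscript. We want the size of the complement of A₁∪…∪A_9.
By inclusion–exclusion this is Σ_{j=0}^{9} (−1)^j C(9,j)·(9−j)!.
Computing: 362880 − 362880 + 181440 − 60480 + 15120 − 3024 + 504 − 72 + 9 − 1 = 133496.

133496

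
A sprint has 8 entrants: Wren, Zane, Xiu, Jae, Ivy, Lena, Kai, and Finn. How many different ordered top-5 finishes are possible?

6720

There are 8 choices for 1st place, 7 for 2nd, and so on down to 4 for position 5.
That gives 8 × 7 × 6 × 5 × 4 = 6720.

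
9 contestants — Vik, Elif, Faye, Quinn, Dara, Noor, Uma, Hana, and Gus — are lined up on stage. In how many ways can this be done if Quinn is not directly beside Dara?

There are 9! = 362880 arrangements in all. If Quinn and Dara are adjacent, merging them into one block gives 2·(8)! = 80640 arrangements.
So 362880 − 80640 = 282240 arrangements keep them apart.

282240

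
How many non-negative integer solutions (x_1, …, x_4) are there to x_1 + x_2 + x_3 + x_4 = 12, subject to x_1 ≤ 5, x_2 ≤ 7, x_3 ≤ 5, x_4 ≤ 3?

109

Without the upper bounds there are C(15,3) = 455 ways to split 12 among 4 variables.
Subtract solutions that violate a single cap (substitute x_i' = x_i − (cap_i+1)): x_1 ≥ 6 gives C(9,3) = 84; x_2 ≥ 8 gives C(7,3) = 35; x_3 ≥ 6 gives C(9,3) = 84; x_4 ≥ 4 gives C(11,3) = 165. Together 368.
Add back pairs where two caps are both exceeded: 0 + 1 + 10 + 0 + 1 + 10 = 22.
By inclusion–exclusion the count is 455 − 368 + 22 = 109.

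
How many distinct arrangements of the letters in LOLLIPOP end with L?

630

With the last slot taken by L, it remains to arrange the other 7 letters (OLLIPOP).
Those 7 letters have L appearing twice, O appearing twice, and P appearing twice, giving (7)!/(2!·2!·2!) = 630.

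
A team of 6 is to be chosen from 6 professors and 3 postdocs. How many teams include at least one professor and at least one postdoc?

83

Total 6-person selections from all 9: C(9,6) = 84.
Selections missing a whole group: no professors → C(3,6) = 0; no postdocs → C(6,6) = 1.
Both groups omitted at once is impossible, so 84 − 1 = 83.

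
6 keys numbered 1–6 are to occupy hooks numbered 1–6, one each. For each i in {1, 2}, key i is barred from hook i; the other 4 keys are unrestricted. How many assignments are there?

Let Aᵢ (for i ∈ {1, 2}) be the placements that put key i in its forbidden hook. Any j of these fix j positions, leaving (6−j)! ways to fill the rest, and there are C(2,j) ways to pick which j.
By inclusion–exclusion, the number of valid placements is Σ_{j=0}^{2} (−1)^j C(2,j)·(6−j)!.
Computing: 720 − 240 + 24 = 504.

504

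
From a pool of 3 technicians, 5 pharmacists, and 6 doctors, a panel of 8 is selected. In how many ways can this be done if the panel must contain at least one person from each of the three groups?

2828

Total 8-person selections from all 14: C(14,8) = 3003.
Subtract selections that omit an entire group: no technicians → C(11,8) = 165; no pharmacists → C(9,8) = 9; no doctors → C(8,8) = 1.
Add back selections omitting two groups (i.e. drawn from a single group): C(3,8) + C(5,8) + C(6,8) = 0.
By inclusion–exclusion: 3003 − 175 + 0 = 2828.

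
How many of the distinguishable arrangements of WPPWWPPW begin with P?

Fix P in the first position and arrange the remaining 7 letters.
Those 7 letters have P appearing 3 times and W appearing 4 times, giving (7)!/(4!·3!) = 35.

35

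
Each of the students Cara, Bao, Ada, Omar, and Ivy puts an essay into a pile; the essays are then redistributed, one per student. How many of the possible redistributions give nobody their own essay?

This is the derangement count D_5: permutations of 5 items with no fixed point.
By inclusion–exclusion this is Σ_{j=0}^{5} (−1)^j C(5,j)·(5−j)!.
Computing: 120 − 120 + 60 − 20 + 5 − 1 = 44.

44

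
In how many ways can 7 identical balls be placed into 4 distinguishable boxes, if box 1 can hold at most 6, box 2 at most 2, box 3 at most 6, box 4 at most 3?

By stars and bars, unrestricted non-negative solutions to x_1+…+x_4 = 7 number C(7+3,3) = 120.
Subtract solutions that violate a single cap (substitute x_i' = x_i − (cap_i+1)): x_1 ≥ 7 gives C(3,3) = 1; x_2 ≥ 3 gives C(7,3) = 35; x_3 ≥ 7 gives C(3,3) = 1; x_4 ≥ 4 gives C(6,3) = 20. Together 57.
Add back pairs where two caps are both exceeded: 0 + 0 + 0 + 0 + 1 + 0 = 1.
By inclusion–exclusion the count is 120 − 57 + 1 = 64.

64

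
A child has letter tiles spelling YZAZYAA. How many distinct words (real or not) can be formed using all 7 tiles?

The 7 letters of YZAZYAA have repeats: A appearing 3 times, Y appearing twice, and Z appearing twice.
So there are 7! / (3!·2!·2!) = 210 distinguishable arrangements.

210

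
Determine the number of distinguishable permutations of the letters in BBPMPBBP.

Letter multiplicities in BBPMPBBP: B×4, M×1, P×3.
Dividing 8! = 40320 by 4!·3! = 144 for the repeated letters gives 280.

280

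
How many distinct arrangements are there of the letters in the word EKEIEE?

30

EKEIEE has 6 letters with E appearing 4 times.
The number of distinct arrangements is 6!/(4!) = 720/24 = 30.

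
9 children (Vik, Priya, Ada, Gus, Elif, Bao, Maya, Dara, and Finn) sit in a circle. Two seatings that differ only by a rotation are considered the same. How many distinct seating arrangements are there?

40320

Seat Vik anywhere (absorbing the rotational symmetry), then permute the other 8: (8)! = 40320.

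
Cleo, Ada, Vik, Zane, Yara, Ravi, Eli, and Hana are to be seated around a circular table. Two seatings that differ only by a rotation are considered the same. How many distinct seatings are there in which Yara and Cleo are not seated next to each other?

Without the restriction there are (7)! = 5040 seatings.
Those with Yara next to Cleo: fuse the pair into one unit and seat 7 units around a circle — 2·(6)! = 1440.
Subtracting, 5040 − 1440 = 3600.

3600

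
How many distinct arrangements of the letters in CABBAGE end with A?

Fix A in the last position and arrange the remaining 6 letters.
Those 6 letters have B appearing twice, giving (6)!/(2!) = 360.

360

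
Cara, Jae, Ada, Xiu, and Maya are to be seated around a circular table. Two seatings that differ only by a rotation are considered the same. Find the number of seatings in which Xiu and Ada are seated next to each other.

Glue Xiu and Ada into a block (2 internal orders). Seating 4 units around a circle gives (3)! arrangements.
So 2 × (3)! = 2 × 6 = 12.

12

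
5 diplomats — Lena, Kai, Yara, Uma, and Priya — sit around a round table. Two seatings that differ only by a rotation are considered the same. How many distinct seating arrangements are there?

Seat Lena anywhere (absorbing the rotational symmetry), then permute the other 4: (4)! = 24.

24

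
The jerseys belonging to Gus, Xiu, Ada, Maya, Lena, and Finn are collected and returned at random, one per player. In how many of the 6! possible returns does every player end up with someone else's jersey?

This is the derangement count D_6: permutations of 6 items with no fixed point.
By inclusion–exclusion this is Σ_{j=0}^{6} (−1)^j C(6,j)·(6−j)!.
Computing: 720 − 720 + 360 − 120 + 30 − 6 + 1 = 265.

265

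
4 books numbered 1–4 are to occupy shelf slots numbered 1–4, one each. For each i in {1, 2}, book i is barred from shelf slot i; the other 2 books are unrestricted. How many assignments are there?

14

Let Aᵢ (for i ∈ {1, 2}) be the placements that put book i in its forbidden shelf slot. Any j of these fix j positions, leaving (4−j)! ways to fill the rest, and there are C(2,j) ways to pick which j.
By inclusion–exclusion, the number of valid placements is Σ_{j=0}^{2} (−1)^j C(2,j)·(4−j)!.
Computing: 24 − 12 + 2 = 14.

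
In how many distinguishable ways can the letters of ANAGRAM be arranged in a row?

840

Letter multiplicities in ANAGRAM: A×3, G×1, M×1, N×1, R×1.
Dividing 7! = 5040 by 3! = 6 for the repeated letters gives 840.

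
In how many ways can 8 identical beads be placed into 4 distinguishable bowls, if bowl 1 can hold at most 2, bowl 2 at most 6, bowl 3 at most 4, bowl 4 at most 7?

By stars and bars, unrestricted non-negative solutions to x_1+…+x_4 = 8 number C(8+3,3) = 165.
Subtract solutions that violate a single cap (substitute x_i' = x_i − (cap_i+1)): x_1 ≥ 3 gives C(8,3) = 56; x_2 ≥ 7 gives C(4,3) = 4; x_3 ≥ 5 gives C(6,3) = 20; x_4 ≥ 8 gives C(3,3) = 1. Together 81.
Add back pairs where two caps are both exceeded: 0 + 1 + 0 + 0 + 0 + 0 = 1.
By inclusion–exclusion the count is 165 − 81 + 1 = 85.

85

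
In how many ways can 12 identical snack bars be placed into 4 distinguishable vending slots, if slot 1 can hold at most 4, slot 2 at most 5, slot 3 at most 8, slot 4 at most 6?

180

Ignoring the caps, the number of non-negative solutions to x_1+…+x_4 = 12 is C(15,3) = 455.
Subtract solutions that violate a single cap (substitute x_i' = x_i − (cap_i+1)): x_1 ≥ 5 gives C(10,3) = 120; x_2 ≥ 6 gives C(9,3) = 84; x_3 ≥ 9 gives C(6,3) = 20; x_4 ≥ 7 gives C(8,3) = 56. Together 280.
Add back pairs where two caps are both exceeded: 4 + 0 + 1 + 0 + 0 + 0 = 5.
By inclusion–exclusion the count is 455 − 280 + 5 = 180.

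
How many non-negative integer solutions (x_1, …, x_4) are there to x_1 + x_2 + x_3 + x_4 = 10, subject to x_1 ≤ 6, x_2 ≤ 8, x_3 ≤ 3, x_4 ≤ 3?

104

Without the upper bounds there are C(13,3) = 286 ways to split 10 among 4 variables.
Subtract solutions that violate a single cap (substitute x_i' = x_i − (cap_i+1)): x_1 ≥ 7 gives C(6,3) = 20; x_2 ≥ 9 gives C(4,3) = 4; x_3 ≥ 4 gives C(9,3) = 84; x_4 ≥ 4 gives C(9,3) = 84. Together 192.
Add back pairs where two caps are both exceeded: 0 + 0 + 0 + 0 + 0 + 10 = 10.
By inclusion–exclusion the count is 286 − 192 + 10 = 104.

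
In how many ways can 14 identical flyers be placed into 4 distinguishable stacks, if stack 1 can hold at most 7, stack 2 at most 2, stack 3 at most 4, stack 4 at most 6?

Without the upper bounds there are C(17,3) = 680 ways to split 14 among 4 stacks.
Subtract solutions that violate a single cap (substitute x_i' = x_i − (cap_i+1)): x_1 ≥ 8 gives C(9,3) = 84; x_2 ≥ 3 gives C(14,3) = 364; x_3 ≥ 5 gives C(12,3) = 220; x_4 ≥ 7 gives C(10,3) = 120. Together 788.
Add back pairs where two caps are both exceeded: 20 + 4 + 0 + 84 + 35 + 10 = 153.
By inclusion–exclusion the count is 680 − 788 + 153 = 45.

45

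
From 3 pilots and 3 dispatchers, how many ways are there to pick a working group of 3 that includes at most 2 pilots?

Split by how many pilots are chosen (0 through 2).
Sum: C(3,0)·C(3,3) + C(3,1)·C(3,2) + C(3,2)·C(3,1) = 1 + 9 + 9 = 19.

19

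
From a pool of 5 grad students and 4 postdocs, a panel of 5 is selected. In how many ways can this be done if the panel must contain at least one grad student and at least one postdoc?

Total 5-person selections from all 9: C(9,5) = 126.
Selections missing a whole group: no grad students → C(4,5) = 0; no postdocs → C(5,5) = 1.
Both groups omitted at once is impossible, so 126 − 1 = 125.

125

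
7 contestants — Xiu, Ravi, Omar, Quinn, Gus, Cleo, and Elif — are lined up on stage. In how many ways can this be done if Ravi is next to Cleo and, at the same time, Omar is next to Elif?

480

Treat {Ravi,Cleo} as one block (2 orders) and {Omar,Elif} as another (2 orders).
That leaves 5 units to arrange: 2 × 2 × 5! = 4 × 120 = 480.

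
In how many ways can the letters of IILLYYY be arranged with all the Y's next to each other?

Treat the 3 copies of Y as a single block. The multiset to arrange is then {YYY, I, I, L, L}, 5 items in all.
That gives (5)!/(2!·2!) = 30 arrangements.

30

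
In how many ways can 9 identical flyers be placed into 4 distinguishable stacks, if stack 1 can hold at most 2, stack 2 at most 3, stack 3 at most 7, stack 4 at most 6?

Ignoring the caps, the number of non-negative solutions to x_1+…+x_4 = 9 is C(12,3) = 220.
Subtract solutions that violate a single cap (substitute x_i' = x_i − (cap_i+1)): x_1 ≥ 3 gives C(9,3) = 84; x_2 ≥ 4 gives C(8,3) = 56; x_3 ≥ 8 gives C(4,3) = 4; x_4 ≥ 7 gives C(5,3) = 10. Together 154.
Add back pairs where two caps are both exceeded: 10 + 0 + 0 + 0 + 0 + 0 = 10.
By inclusion–exclusion the count is 220 − 154 + 10 = 76.

76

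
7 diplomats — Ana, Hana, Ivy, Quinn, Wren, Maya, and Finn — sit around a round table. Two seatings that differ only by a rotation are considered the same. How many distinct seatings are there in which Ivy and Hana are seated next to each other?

240

Treat {Ivy, Hana} as one unit (2 internal orders) and seat the resulting 6 units around the table: (5)! circular arrangements.
So 2 × (5)! = 2 × 120 = 240.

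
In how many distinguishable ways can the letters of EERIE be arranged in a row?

20

Letter multiplicities in EERIE: E×3, I×1, R×1.
The number of distinct arrangements is 5!/(3!) = 120/6 = 20.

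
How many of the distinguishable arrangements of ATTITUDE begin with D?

840

Fix D in the first position and arrange the remaining 7 letters.
Those 7 letters have T appearing 3 times, giving (7)!/(3!) = 840.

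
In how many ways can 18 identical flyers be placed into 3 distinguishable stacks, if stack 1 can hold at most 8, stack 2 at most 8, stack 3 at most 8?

Ignoring the caps, the number of non-negative solutions to x_1+…+x_3 = 18 is C(20,2) = 190.
Subtract solutions that violate a single cap (substitute x_i' = x_i − (cap_i+1)): x_1 ≥ 9 gives C(11,2) = 55; x_2 ≥ 9 gives C(11,2) = 55; x_3 ≥ 9 gives C(11,2) = 55. Together 165.
Add back pairs where two caps are both exceeded: 1 + 1 + 1 = 3.
By inclusion–exclusion the count is 190 − 165 + 3 = 28.

28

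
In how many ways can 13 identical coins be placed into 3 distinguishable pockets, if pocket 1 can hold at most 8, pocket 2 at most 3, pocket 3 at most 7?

18

Ignoring the caps, the number of non-negative solutions to x_1+…+x_3 = 13 is C(15,2) = 105.
Subtract solutions that violate a single cap (substitute x_i' = x_i − (cap_i+1)): x_1 ≥ 9 gives C(6,2) = 15; x_2 ≥ 4 gives C(11,2) = 55; x_3 ≥ 8 gives C(7,2) = 21. Together 91.
Add back pairs where two caps are both exceeded: 1 + 0 + 3 = 4.
By inclusion–exclusion the count is 105 − 91 + 4 = 18.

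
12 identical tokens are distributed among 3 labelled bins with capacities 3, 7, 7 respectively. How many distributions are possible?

18

Ignoring the caps, the number of non-negative solutions to x_1+…+x_3 = 12 is C(14,2) = 91.
Subtract solutions that violate a single cap (substitute x_i' = x_i − (cap_i+1)): x_1 ≥ 4 gives C(10,2) = 45; x_2 ≥ 8 gives C(6,2) = 15; x_3 ≥ 8 gives C(6,2) = 15. Together 75.
Add back pairs where two caps are both exceeded: 1 + 1 + 0 = 2.
By inclusion–exclusion the count is 91 − 75 + 2 = 18.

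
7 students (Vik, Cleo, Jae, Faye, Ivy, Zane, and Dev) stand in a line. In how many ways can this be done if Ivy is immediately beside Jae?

Place the 5 others and the Ivy-Jae pair as 6 objects in a line; the pair has 2 internal arrangements.
So the count is 2·(6)! = 1440.

1440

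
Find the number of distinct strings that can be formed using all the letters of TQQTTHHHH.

The 9 letters of TQQTTHHHH have repeats: H appearing 4 times, Q appearing twice, and T appearing 3 times.
The number of distinct arrangements is 9!/(4!·3!·2!) = 362880/288 = 1260.

1260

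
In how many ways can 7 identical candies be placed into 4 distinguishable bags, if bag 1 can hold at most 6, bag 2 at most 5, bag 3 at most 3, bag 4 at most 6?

94

Ignoring the caps, the number of non-negative solutions to x_1+…+x_4 = 7 is C(10,3) = 120.
Subtract solutions that violate a single cap (substitute x_i' = x_i − (cap_i+1)): x_1 ≥ 7 gives C(3,3) = 1; x_2 ≥ 6 gives C(4,3) = 4; x_3 ≥ 4 gives C(6,3) = 20; x_4 ≥ 7 gives C(3,3) = 1. Together 26.
No two caps can be exceeded simultaneously, so the pair terms are all 0.
By inclusion–exclusion the count is 120 − 26 + 0 = 94.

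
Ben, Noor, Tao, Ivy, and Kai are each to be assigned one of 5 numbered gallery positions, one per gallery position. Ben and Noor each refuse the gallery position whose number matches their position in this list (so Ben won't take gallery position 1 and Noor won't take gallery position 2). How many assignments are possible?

78

Let Aᵢ (for i ∈ {1, 2}) be the placements that put person i in their forbidden gallery position. Any j of these fix j positions, leaving (5−j)! ways to fill the rest, and there are C(2,j) ways to pick which j.
By inclusion–exclusion, the number of valid placements is Σ_{j=0}^{2} (−1)^j C(2,j)·(5−j)!.
Computing: 120 − 48 + 6 = 78.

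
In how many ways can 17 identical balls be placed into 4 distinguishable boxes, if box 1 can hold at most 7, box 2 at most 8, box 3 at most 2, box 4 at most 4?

31

By stars and bars, unrestricted non-negative solutions to x_1+…+x_4 = 17 number C(17+3,3) = 1140.
Subtract solutions that violate a single cap (substitute x_i' = x_i − (cap_i+1)): x_1 ≥ 8 gives C(12,3) = 220; x_2 ≥ 9 gives C(11,3) = 165; x_3 ≥ 3 gives C(17,3) = 680; x_4 ≥ 5 gives C(15,3) = 455. Together 1520.
Add back pairs where two caps are both exceeded: 1 + 84 + 35 + 56 + 20 + 220 = 416.
Subtract triples: 0 + 0 + 4 + 1 = 5.
By inclusion–exclusion the count is 1140 − 1520 + 416 − 5 = 31.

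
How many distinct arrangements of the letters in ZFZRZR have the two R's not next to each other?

40

Total arrangements of ZFZRZR: 6!/(3!·2!) = 60.
Arrangements with the R's together: treat RR as one letter, giving (5)!/(3!) = 20.
Hence 60 − 20 = 40.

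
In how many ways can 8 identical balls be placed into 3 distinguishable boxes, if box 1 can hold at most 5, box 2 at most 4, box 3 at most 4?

Without the upper bounds there are C(10,2) = 45 ways to split 8 among 3 boxes.
Subtract solutions that violate a single cap (substitute x_i' = x_i − (cap_i+1)): x_1 ≥ 6 gives C(4,2) = 6; x_2 ≥ 5 gives C(5,2) = 10; x_3 ≥ 5 gives C(5,2) = 10. Together 26.
No two caps can be exceeded simultaneously, so the pair terms are all 0.
By inclusion–exclusion the count is 45 − 26 + 0 = 19.

19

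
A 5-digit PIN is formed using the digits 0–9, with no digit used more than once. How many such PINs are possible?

This is a permutation of 5 out of 10: P(10,5) = 10!/5!.
10 × 9 × 8 × 7 × 6 = 30240.

30240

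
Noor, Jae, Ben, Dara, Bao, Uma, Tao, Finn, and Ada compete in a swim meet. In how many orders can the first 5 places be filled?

There are 9 choices for 1st place, 8 for 2nd, and so on down to 5 for position 5.
That gives 9 × 8 × 7 × 6 × 5 = 15120.

15120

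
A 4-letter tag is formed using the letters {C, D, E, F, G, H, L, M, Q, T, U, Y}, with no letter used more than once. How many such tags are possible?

11880

This is a permutation of 4 out of 12: P(12,4) = 12!/8!.
12 × 11 × 10 × 9 = 11880.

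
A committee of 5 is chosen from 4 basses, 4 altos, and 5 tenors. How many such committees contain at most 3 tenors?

Split by how many tenors are chosen (0 through 3).
Sum: C(5,0)·C(8,5) + C(5,1)·C(8,4) + C(5,2)·C(8,3) + C(5,3)·C(8,2) = 56 + 350 + 560 + 280 = 1246.

1246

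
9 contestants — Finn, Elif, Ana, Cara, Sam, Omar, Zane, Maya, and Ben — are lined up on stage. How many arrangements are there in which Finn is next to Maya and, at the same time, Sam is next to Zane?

20160

Treat {Finn,Maya} as one block (2 orders) and {Sam,Zane} as another (2 orders).
That leaves 7 units to arrange: 2 × 2 × 7! = 4 × 5040 = 20160.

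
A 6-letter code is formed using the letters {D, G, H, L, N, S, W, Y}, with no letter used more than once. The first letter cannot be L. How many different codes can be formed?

The first letter has 8−1 = 7 choices (anything except L).
The remaining 5 letters are filled from the other 7 symbols without repetition: 7 × 6 × 5 × 4 × 3 = 2520.
Total: 7 × 2520 = 17640.

17640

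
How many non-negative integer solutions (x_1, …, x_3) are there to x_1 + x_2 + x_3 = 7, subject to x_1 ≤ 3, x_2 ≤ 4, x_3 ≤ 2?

Without the upper bounds there are C(9,2) = 36 ways to split 7 among 3 variables.
Subtract solutions that violate a single cap (substitute x_i' = x_i − (cap_i+1)): x_1 ≥ 4 gives C(5,2) = 10; x_2 ≥ 5 gives C(4,2) = 6; x_3 ≥ 3 gives C(6,2) = 15. Together 31.
Add back pairs where two caps are both exceeded: 0 + 1 + 0 = 1.
By inclusion–exclusion the count is 36 − 31 + 1 = 6.

6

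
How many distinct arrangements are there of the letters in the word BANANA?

BANANA has 6 letters with A appearing 3 times and N appearing twice.
Dividing 6! = 720 by 3!·2! = 12 for the repeated letters gives 60.

60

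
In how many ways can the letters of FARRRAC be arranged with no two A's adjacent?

There are 7!/(3!·2!) = 420 arrangements of FARRRAC in total.
If the two A's are adjacent, glue them into one block, leaving 6 items to arrange: (6)!/(3!) = 120 ways.
Hence 420 − 120 = 300.

300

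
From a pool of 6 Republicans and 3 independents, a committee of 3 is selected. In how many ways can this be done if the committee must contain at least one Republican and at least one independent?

63

Unrestricted: C(9,3) = 84 ways to pick any 3 of the 9.
Selections missing a whole group: no Republicans → C(3,3) = 1; no independents → C(6,3) = 20.
Both groups omitted at once is impossible, so 84 − 21 = 63.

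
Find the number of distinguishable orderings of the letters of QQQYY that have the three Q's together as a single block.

Treat the 3 copies of Q as a single block. The multiset to arrange is then {QQQ, Y, Y}, 3 items in all.
That gives (3)!/(2!) = 3 arrangements.

3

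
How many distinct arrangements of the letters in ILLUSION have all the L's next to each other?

2520

Treat the 2 copies of L as a single block. The multiset to arrange is then {LL, I, I, N, O, S, U}, 7 items in all.
That gives (7)!/(2!) = 2520 arrangements.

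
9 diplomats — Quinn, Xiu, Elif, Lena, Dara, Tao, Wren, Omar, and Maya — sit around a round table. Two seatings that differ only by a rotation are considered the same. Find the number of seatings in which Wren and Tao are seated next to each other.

Glue Wren and Tao into a block (2 internal orders). Seating 8 units around a circle gives (7)! arrangements.
So 2 × (7)! = 2 × 5040 = 10080.

10080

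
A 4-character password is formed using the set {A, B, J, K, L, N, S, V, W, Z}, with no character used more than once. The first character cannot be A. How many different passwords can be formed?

The first character has 10−1 = 9 choices (anything except A).
The remaining 3 characters are filled from the other 9 symbols without repetition: 9 × 8 × 7 = 504.
Total: 9 × 504 = 4536.

4536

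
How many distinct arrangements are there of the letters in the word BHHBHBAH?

280

The 8 letters of BHHBHBAH have repeats: B appearing 3 times and H appearing 4 times.
Dividing 8! = 40320 by 4!·3! = 144 for the repeated letters gives 280.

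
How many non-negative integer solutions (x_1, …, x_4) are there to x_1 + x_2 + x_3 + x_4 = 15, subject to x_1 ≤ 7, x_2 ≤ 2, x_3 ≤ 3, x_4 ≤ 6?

19

By stars and bars, unrestricted non-negative solutions to x_1+…+x_4 = 15 number C(15+3,3) = 816.
Subtract solutions that violate a single cap (substitute x_i' = x_i − (cap_i+1)): x_1 ≥ 8 gives C(10,3) = 120; x_2 ≥ 3 gives C(15,3) = 455; x_3 ≥ 4 gives C(14,3) = 364; x_4 ≥ 7 gives C(11,3) = 165. Together 1104.
Add back pairs where two caps are both exceeded: 35 + 20 + 1 + 165 + 56 + 35 = 312.
Subtract triples: 1 + 0 + 0 + 4 = 5.
By inclusion–exclusion the count is 816 − 1104 + 312 − 5 = 19.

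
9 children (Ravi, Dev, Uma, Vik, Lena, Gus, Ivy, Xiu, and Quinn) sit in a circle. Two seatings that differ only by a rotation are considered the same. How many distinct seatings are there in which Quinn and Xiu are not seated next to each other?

30240

All circular seatings of 9 people number (8)! = 40320.
Those with Quinn next to Xiu: fuse the pair into one unit and seat 8 units around a circle — 2·(7)! = 10080.
Subtracting, 40320 − 10080 = 30240.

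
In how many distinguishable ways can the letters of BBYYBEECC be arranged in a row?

7560

Letter multiplicities in BBYYBEECC: B×3, C×2, E×2, Y×2.
The number of distinct arrangements is 9!/(3!·2!·2!·2!) = 362880/48 = 7560.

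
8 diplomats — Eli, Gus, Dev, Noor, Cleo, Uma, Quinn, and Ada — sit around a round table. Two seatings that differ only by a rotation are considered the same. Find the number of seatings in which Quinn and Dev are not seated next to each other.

Without the restriction there are (7)! = 5040 seatings.
Seatings with Quinn beside Dev: treat them as a block with 2 internal orders, giving 2 × (6)! = 1440.
Subtracting, 5040 − 1440 = 3600.

3600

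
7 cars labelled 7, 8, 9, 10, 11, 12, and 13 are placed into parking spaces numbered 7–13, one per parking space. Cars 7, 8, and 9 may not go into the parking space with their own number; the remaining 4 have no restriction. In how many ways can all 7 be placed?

3216

Let Aᵢ (for i ∈ {7, 8, 9}) be the placements that put car i in its forbidden parking space. Any j of these fix j positions, leaving (7−j)! ways to fill the rest, and there are C(3,j) ways to pick which j.
By inclusion–exclusion, the number of valid placements is Σ_{j=0}^{3} (−1)^j C(3,j)·(7−j)!.
Computing: 5040 − 2160 + 360 − 24 = 3216.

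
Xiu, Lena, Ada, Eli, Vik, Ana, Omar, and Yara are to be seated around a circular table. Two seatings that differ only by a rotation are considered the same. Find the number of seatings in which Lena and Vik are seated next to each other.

1440

Treat {Lena, Vik} as one unit (2 internal orders) and seat the resulting 7 units around the table: (6)! circular arrangements.
So 2 × (6)! = 2 × 720 = 1440.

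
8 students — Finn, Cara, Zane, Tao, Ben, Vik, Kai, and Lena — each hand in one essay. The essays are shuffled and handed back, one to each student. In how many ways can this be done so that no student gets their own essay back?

14833

This is the derangement count D_8: permutations of 8 items with no fixed point.
By inclusion–exclusion this is Σ_{j=0}^{8} (−1)^j C(8,j)·(8−j)!.
Computing: 40320 − 40320 + 20160 − 6720 + 1680 − 336 + 56 − 8 + 1 = 14833.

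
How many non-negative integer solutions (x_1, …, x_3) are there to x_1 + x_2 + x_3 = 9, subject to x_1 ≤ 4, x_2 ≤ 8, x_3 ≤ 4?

24

Without the upper bounds there are C(11,2) = 55 ways to split 9 among 3 variables.
Subtract solutions that violate a single cap (substitute x_i' = x_i − (cap_i+1)): x_1 ≥ 5 gives C(6,2) = 15; x_2 ≥ 9 gives C(2,2) = 1; x_3 ≥ 5 gives C(6,2) = 15. Together 31.
No two caps can be exceeded simultaneously, so the pair terms are all 0.
By inclusion–exclusion the count is 55 − 31 + 0 = 24.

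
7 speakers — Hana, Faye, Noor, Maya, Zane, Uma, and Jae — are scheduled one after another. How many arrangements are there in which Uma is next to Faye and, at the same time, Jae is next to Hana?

480

Treat {Uma,Faye} as one block (2 orders) and {Jae,Hana} as another (2 orders).
That leaves 5 units to arrange: 2 × 2 × 5! = 4 × 120 = 480.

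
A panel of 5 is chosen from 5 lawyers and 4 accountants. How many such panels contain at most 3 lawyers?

105

Split by how many lawyers are chosen (0 through 3).
Sum: C(5,0)·C(4,5) + C(5,1)·C(4,4) + C(5,2)·C(4,3) + C(5,3)·C(4,2) = 0 + 5 + 40 + 60 = 105.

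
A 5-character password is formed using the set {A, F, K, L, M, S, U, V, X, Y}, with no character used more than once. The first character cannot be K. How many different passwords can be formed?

The first character has 10−1 = 9 choices (anything except K).
The remaining 4 characters are filled from the other 9 symbols without repetition: 9 × 8 × 7 × 6 = 3024.
Total: 9 × 3024 = 27216.

27216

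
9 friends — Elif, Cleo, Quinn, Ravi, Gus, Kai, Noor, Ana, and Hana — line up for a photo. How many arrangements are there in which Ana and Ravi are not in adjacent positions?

There are 9! = 362880 arrangements in all. If Ana and Ravi are adjacent, merging them into one block gives 2·(8)! = 80640 arrangements.
So 362880 − 80640 = 282240 arrangements keep them apart.

282240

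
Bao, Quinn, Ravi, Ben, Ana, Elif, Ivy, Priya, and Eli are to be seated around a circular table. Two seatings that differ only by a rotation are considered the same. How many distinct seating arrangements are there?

Around a circle, 9 distinct people have 9!/9 = (8)! = 40320 rotationally distinct seatings.

40320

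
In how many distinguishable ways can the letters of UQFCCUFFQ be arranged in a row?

7560

UQFCCUFFQ has 9 letters with C appearing twice, F appearing 3 times, Q appearing twice, and U appearing twice.
So there are 9! / (3!·2!·2!·2!) = 7560 distinguishable arrangements.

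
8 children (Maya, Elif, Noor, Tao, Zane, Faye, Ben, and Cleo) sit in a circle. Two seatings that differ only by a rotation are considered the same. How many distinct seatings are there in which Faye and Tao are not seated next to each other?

3600

All circular seatings of 8 people number (7)! = 5040.
Seatings with Faye beside Tao: treat them as a block with 2 internal orders, giving 2 × (6)! = 1440.
Subtracting, 5040 − 1440 = 3600.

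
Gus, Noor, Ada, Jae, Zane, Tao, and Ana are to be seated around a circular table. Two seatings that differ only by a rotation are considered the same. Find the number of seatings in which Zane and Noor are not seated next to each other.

All circular seatings of 7 people number (6)! = 720.
Those with Zane next to Noor: fuse the pair into one unit and seat 6 units around a circle — 2·(5)! = 240.
Subtracting, 720 − 240 = 480.

480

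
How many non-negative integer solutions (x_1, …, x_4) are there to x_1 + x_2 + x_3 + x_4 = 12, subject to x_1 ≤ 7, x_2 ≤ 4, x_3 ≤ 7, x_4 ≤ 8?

Ignoring the caps, the number of non-negative solutions to x_1+…+x_4 = 12 is C(15,3) = 455.
Subtract solutions that violate a single cap (substitute x_i' = x_i − (cap_i+1)): x_1 ≥ 8 gives C(7,3) = 35; x_2 ≥ 5 gives C(10,3) = 120; x_3 ≥ 8 gives C(7,3) = 35; x_4 ≥ 9 gives C(6,3) = 20. Together 210.
No two caps can be exceeded simultaneously, so the pair terms are all 0.
By inclusion–exclusion the count is 455 − 210 + 0 = 245.

245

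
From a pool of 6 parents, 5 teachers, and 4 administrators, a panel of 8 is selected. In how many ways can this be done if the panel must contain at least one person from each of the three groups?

6216

With no constraint there are C(15,8) = 6435 possible selections.
Subtract selections that omit an entire group: no parents → C(9,8) = 9; no teachers → C(10,8) = 45; no administrators → C(11,8) = 165.
Add back selections omitting two groups (i.e. drawn from a single group): C(6,8) + C(5,8) + C(4,8) = 0.
By inclusion–exclusion: 6435 − 219 + 0 = 6216.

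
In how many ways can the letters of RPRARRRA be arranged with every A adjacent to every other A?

42

Treat the 2 copies of A as a single block. The multiset to arrange is then {AA, P, R, R, R, R, R}, 7 items in all.
That gives (7)!/(5!) = 42 arrangements.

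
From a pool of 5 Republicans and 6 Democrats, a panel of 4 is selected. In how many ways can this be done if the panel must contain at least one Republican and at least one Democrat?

With no constraint there are C(11,4) = 330 possible selections.
Selections missing a whole group: no Republicans → C(6,4) = 15; no Democrats → C(5,4) = 5.
Both groups omitted at once is impossible, so 330 − 20 = 310.

310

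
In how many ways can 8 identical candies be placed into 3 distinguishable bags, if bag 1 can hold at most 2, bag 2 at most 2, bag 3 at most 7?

By stars and bars, unrestricted non-negative solutions to x_1+…+x_3 = 8 number C(8+2,2) = 45.
Subtract solutions that violate a single cap (substitute x_i' = x_i − (cap_i+1)): x_1 ≥ 3 gives C(7,2) = 21; x_2 ≥ 3 gives C(7,2) = 21; x_3 ≥ 8 gives C(2,2) = 1. Together 43.
Add back pairs where two caps are both exceeded: 6 + 0 + 0 = 6.
By inclusion–exclusion the count is 45 − 43 + 6 = 8.

8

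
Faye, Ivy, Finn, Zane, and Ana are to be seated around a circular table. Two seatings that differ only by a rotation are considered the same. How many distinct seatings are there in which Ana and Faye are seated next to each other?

Treat {Ana, Faye} as one unit (2 internal orders) and seat the resulting 4 units around the table: (3)! circular arrangements.
So 2 × (3)! = 2 × 6 = 12.

12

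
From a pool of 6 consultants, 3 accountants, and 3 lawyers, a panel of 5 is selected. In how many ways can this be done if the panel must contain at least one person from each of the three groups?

With no constraint there are C(12,5) = 792 possible selections.
Subtract selections that omit an entire group: no consultants → C(6,5) = 6; no accountants → C(9,5) = 126; no lawyers → C(9,5) = 126.
Add back selections omitting two groups (i.e. drawn from a single group): C(6,5) + C(3,5) + C(3,5) = 6.
By inclusion–exclusion: 792 − 258 + 6 = 540.

540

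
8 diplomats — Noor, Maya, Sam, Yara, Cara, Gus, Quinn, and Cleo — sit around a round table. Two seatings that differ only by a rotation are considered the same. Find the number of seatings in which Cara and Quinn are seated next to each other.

Glue Cara and Quinn into a block (2 internal orders). Seating 7 units around a circle gives (6)! arrangements.
So 2 × (6)! = 2 × 720 = 1440.

1440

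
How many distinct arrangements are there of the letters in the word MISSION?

The 7 letters of MISSION have repeats: I appearing twice and S appearing twice.
Dividing 7! = 5040 by 2!·2! = 4 for the repeated letters gives 1260.

1260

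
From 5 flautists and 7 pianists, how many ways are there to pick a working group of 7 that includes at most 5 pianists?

756

Split by how many pianists are chosen (0 through 5).
Sum: C(7,0)·C(5,7) + C(7,1)·C(5,6) + C(7,2)·C(5,5) + C(7,3)·C(5,4) + C(7,4)·C(5,3) + C(7,5)·C(5,2) = 0 + 0 + 21 + 175 + 350 + 210 = 756.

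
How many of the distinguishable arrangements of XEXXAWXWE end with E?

Fix E in the last position and arrange the remaining 8 letters.
Those 8 letters have W appearing twice and X appearing 4 times, giving (8)!/(4!·2!) = 840.

840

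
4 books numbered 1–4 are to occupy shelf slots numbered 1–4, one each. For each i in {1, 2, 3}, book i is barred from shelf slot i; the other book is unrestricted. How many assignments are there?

Let Aᵢ (for i ∈ {1, 2, 3}) be the placements that put book i in its forbidden shelf slot. Any j of these fix j positions, leaving (4−j)! ways to fill the rest, and there are C(3,j) ways to pick which j.
By inclusion–exclusion, the number of valid placements is Σ_{j=0}^{3} (−1)^j C(3,j)·(4−j)!.
Computing: 24 − 18 + 6 − 1 = 11.

11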